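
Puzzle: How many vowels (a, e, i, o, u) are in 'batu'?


Vowels in 'batu': a, u = 2 vowels.

2


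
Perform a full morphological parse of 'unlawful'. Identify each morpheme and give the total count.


Step 1: Identify prefix: 'un' (meaning: not/reverse)
Step 2: Identify root: 'law'
Step 3: Identify suffix(es): 'ful'
Decomposition: un- (prefix: not/reverse) + law (root) + -ful (suffix: full of)
Total morphemes: 3

3 morphemes (un- (prefix: not/reverse) + law (root) + -ful (suffix: full of))


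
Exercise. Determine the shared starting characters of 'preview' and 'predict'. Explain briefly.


Compare from the start: 3 characters match: 'pre'. Mismatch at position 4: 'v' vs 'd'.

pre


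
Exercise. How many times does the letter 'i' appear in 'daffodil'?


Letter 'i' in 'daffodil': found at position(s) 7 = 1 occurrence(s).

1


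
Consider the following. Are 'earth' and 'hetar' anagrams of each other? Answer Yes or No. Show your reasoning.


Sorted letters of 'earth': 'aehrt'
Sorted letters of 'hetar': 'aehrt'
They match.

Yes


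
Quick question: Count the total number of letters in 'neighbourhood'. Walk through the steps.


Spell out 'neighbourhood' and number each letter: n(1), e(2), i(3), g(4), h(5), b(6), o(7), u(8), r(9), h(10), o(11), o(12), d(13). Total: 13 letters.

13


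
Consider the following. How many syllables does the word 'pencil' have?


Break 'pencil' into syllables: pen-cil -> pen | cil = 2 syllables

2 syllables


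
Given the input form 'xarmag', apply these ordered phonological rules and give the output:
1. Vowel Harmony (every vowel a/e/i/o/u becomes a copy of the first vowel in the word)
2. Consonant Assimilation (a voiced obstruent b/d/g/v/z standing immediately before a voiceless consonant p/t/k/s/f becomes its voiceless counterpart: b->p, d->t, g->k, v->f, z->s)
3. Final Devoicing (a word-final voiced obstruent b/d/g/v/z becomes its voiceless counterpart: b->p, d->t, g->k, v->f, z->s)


Starting form: 'xarmag'
Rule 1: Vowel Harmony: all vowels already match. No change.
Rule 2: Consonant Assimilation: no voiced obstruent (b/d/g/v/z) stands immediately before a voiceless consonant (p/t/k/s/f). No change.
Rule 3: Final Devoicing: word-final voiced obstruent 'g' becomes voiceless 'k'. 'xarmag' -> 'xarmak'
Final form: 'xarmak'

xarmak


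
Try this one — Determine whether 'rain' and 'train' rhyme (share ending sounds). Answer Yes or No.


Rime (stressed vowel + following sounds) of 'rain': -ain = /eɪn/
Rime of 'train': -ain = /eɪn/
/eɪn/ and /eɪn/ are the same ending sound, so the words rhyme.

Yes


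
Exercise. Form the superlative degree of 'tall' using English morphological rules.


Apply superlative formation (add -est): 'tall' -> 'tallest'.

tallest


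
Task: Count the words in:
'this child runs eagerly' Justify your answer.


Split into words: this | child | runs | eagerly = 4 words.

4


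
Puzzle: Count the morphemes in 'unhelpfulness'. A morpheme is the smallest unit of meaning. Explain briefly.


Decomposition: un- (prefix) + help (root) + -ful (suffix) + -ness (suffix) = 4 morpheme(s)

4 morphemes


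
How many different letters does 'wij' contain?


Unique letters in 'wij': {i, j, w} = 3 distinct letters.

3


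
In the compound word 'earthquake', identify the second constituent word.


Split 'earthquake' into 'earth' + 'quake'. The second part is 'quake'.

quake


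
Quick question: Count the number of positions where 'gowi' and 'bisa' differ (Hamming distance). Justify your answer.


Alignment:
Position 1: 'g' vs 'b' = DIFFER
Position 2: 'o' vs 'i' = DIFFER
Position 3: 'w' vs 's' = DIFFER
Position 4: 'i' vs 'a' = DIFFER
Total differences: 4

4


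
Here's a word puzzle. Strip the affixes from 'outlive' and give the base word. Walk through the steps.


Remove prefix 'out' from 'outlive' to get root 'live'.

live


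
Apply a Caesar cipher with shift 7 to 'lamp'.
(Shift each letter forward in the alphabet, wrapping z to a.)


Shift each letter by 7: l -> s, a -> h, m -> t, p -> w. Result: 'shtw'.

shtw


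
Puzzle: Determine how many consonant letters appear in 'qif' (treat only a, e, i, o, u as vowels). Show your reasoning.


Consonants in 'qif': q, f = 2 consonants.

2


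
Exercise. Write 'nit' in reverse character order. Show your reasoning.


Reverse 'nit' character by character: 'tin'.

tin


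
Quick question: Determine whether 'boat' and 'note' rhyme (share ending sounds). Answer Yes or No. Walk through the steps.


Rime (stressed vowel + following sounds) of 'boat': -oat = /oʊt/
Rime of 'note': -ote = /oʊt/
/oʊt/ and /oʊt/ are the same ending sound, so the words rhyme.

Yes


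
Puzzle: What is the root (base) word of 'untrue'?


Remove prefix 'un' from 'untrue' to get root 'true'.

true


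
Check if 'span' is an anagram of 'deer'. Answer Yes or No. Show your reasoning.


Sorted letters of 'span': 'anps'
Sorted letters of 'deer': 'deer'
They do not match.

No


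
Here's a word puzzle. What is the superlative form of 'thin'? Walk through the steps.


Apply superlative formation (double final consonant, add -est): 'thin' -> 'thinnest'.

thinnest


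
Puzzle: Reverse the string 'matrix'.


Reverse 'matrix' character by character: 'xirtam'.

xirtam


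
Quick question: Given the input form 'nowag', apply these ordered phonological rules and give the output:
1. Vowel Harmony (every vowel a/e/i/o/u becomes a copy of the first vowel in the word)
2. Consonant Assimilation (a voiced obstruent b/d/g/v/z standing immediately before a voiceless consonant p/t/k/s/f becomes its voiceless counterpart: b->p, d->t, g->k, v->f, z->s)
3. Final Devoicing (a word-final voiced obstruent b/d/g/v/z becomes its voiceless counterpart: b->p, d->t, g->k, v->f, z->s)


Starting form: 'nowag'
Rule 1: Vowel Harmony: all vowels become 'o' (matching first vowel). 'nowag' -> 'nowog'
Rule 2: Consonant Assimilation: no voiced obstruent (b/d/g/v/z) stands immediately before a voiceless consonant (p/t/k/s/f). No change.
Rule 3: Final Devoicing: word-final voiced obstruent 'g' becomes voiceless 'k'. 'nowog' -> 'nowok'
Final form: 'nowok'

nowok


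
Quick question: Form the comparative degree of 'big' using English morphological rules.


Apply comparative formation (double final consonant, add -er): 'big' -> 'bigger'.

bigger


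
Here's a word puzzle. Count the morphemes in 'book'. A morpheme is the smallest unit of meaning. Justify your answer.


Decomposition: book (free morpheme) = 1 morpheme(s)

1 morphemes


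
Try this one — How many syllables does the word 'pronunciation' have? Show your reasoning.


Break 'pronunciation' into syllables: pro-nun-ci-a-tion -> pro | nun | ci | a | tion = 5 syllables

5 syllables


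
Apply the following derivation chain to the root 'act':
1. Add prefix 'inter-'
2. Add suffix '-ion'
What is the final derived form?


Step 1: Add prefix 'inter-' to 'act' = 'interact'
Step 2: Add suffix '-ion' to 'interact' = 'interaction'

interaction


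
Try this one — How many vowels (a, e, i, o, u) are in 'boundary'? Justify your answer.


Vowels in 'boundary': o, u, a = 3 vowels.

3


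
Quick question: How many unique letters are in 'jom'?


Unique letters in 'jom': {j, m, o} = 3 distinct letters.

3


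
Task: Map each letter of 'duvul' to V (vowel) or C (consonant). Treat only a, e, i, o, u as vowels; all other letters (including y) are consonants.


Letter mapping: d = C, u = V, v = C, u = V, l = C.

CVCVC


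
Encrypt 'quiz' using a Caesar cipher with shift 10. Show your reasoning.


Shift each letter by 10: q -> a, u -> e, i -> s, z -> j. Result: 'aesj'.

aesj


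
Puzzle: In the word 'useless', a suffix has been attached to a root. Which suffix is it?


The word 'useless' = 'use' (root) + '-less' (suffix). The suffix is '-less'.

less


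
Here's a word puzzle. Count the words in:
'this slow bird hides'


Split into words: this | slow | bird | hides = 4 words.

4


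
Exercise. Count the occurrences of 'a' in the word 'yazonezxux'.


Letter 'a' in 'yazonezxux': found at position(s) 2 = 1 occurrence(s).

1


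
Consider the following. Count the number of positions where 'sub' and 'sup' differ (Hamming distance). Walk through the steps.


Alignment:
Position 1: 's' vs 's' = match
Position 2: 'u' vs 'u' = match
Position 3: 'b' vs 'p' = DIFFER
Total differences: 1

1


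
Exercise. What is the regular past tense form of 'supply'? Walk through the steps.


Apply rule: Change -y to -ied. 'supply' becomes 'supplied'.

supplied


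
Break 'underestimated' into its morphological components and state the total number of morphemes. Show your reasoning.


Step 1: Identify prefix: 'under' (meaning: beneath/insufficient)
Step 2: Identify root: 'estimate'
Step 3: Identify suffix(es): 'ed'
Decomposition: under- (prefix: beneath/insufficient) + estimate (root) + -ed (suffix: past)
Total morphemes: 3

3 morphemes (under- (prefix: beneath/insufficient) + estimate (root) + -ed (suffix: past))


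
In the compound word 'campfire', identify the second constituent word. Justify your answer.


Split 'campfire' into 'camp' + 'fire'. The second part is 'fire'.

fire


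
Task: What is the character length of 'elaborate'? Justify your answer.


Spell out 'elaborate' and number each letter: e(1), l(2), a(3), b(4), o(5), r(6), a(7), t(8), e(9). Total: 9 letters.

9


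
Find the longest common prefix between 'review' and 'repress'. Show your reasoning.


Compare from the start: 2 characters match: 're'. Mismatch at position 3: 'v' vs 'p'.

re


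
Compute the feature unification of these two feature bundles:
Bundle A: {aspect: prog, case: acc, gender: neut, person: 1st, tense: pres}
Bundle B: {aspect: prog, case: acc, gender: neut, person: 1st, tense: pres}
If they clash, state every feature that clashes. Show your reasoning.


Compare features:
aspect: A=prog vs B=prog -> unified: prog
case: A=acc vs B=acc -> unified: acc
gender: A=neut vs B=neut -> unified: neut
person: A=1st vs B=1st -> unified: 1st
tense: A=pres vs B=pres -> unified: pres
No clashes found.

Unified: {aspect: prog, case: acc, gender: neut, person: 1st, tense: pres}


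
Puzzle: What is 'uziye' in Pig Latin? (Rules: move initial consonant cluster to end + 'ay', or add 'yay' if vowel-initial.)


'uziye' starts with a vowel, so add 'yay': 'uziyeyay'.

uziyeyay


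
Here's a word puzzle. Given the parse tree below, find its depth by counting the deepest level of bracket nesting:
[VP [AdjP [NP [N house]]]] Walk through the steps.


Count bracket nesting levels:
'[' at pos 0: depth = 1
'[' at pos 4: depth = 2
'[' at pos 10: depth = 3
'[' at pos 14: depth = 4
Maximum depth reached: 4

4


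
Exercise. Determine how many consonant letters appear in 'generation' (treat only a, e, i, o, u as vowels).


Consonants in 'generation': g, n, r, t, n = 5 consonants.

5


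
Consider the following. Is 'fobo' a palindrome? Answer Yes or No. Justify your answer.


Forward: 'fobo'
Reversed: 'obof'
They differ.

No


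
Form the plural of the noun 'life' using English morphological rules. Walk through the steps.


Apply rule: Change -fe to -ves. 'life' becomes 'lives'.

lives


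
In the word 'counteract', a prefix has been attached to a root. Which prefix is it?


The word 'counteract' = 'counter' (prefix) + 'act' (root). The prefix is 'counter'.

counter


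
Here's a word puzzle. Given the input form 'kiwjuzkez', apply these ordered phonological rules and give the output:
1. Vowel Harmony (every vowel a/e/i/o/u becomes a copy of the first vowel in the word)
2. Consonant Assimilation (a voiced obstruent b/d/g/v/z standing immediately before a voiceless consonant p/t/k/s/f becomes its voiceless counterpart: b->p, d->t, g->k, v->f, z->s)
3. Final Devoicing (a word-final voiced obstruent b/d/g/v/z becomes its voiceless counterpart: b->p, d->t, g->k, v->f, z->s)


Starting form: 'kiwjuzkez'
Rule 1: Vowel Harmony: all vowels become 'i' (matching first vowel). 'kiwjuzkez' -> 'kiwjizkiz'
Rule 2: Consonant Assimilation: voiced obstruent before voiceless consonant becomes voiceless ('zk' -> 'sk'). 'kiwjizkiz' -> 'kiwjiskiz'
Rule 3: Final Devoicing: word-final voiced obstruent 'z' becomes voiceless 's'. 'kiwjiskiz' -> 'kiwjiskis'
Final form: 'kiwjiskis'

kiwjiskis


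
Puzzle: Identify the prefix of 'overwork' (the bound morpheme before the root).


The word 'overwork' = 'over' (prefix) + 'work' (root). The prefix is 'over'.

over


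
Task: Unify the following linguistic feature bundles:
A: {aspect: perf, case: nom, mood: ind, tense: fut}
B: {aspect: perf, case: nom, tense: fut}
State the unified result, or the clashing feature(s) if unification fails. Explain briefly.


Compare features:
aspect: A=perf vs B=perf -> unified: perf
case: A=nom vs B=nom -> unified: nom
mood: A=ind vs B=_ -> unified: ind
tense: A=fut vs B=fut -> unified: fut
No clashes found.

Unified: {aspect: perf, case: nom, mood: ind, tense: fut}


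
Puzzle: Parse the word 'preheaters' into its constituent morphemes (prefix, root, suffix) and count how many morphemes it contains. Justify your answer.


Step 1: Identify prefix: 'pre' (meaning: before)
Step 2: Identify root: 'heat'
Step 3: Identify suffix(es): 'er, s'
Decomposition: pre- (prefix: before) + heat (root) + -er (suffix: one who) + -s (plural)
Total morphemes: 4

4 morphemes (pre- (prefix: before) + heat (root) + -er (suffix: one who) + -s (plural))


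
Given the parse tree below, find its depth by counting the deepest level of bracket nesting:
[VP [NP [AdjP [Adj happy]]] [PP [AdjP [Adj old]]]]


Count bracket nesting levels:
'[' at pos 0: depth = 1
'[' at pos 4: depth = 2
'[' at pos 8: depth = 3
'[' at pos 14: depth = 4
'[' at pos 28: depth = 2
'[' at pos 32: depth = 3
'[' at pos 38: depth = 4
Maximum depth reached: 4

4


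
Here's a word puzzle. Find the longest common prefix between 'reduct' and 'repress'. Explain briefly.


Compare from the start: 2 characters match: 're'. Mismatch at position 3: 'd' vs 'p'.

re


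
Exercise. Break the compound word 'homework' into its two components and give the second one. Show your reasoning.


Split 'homework' into 'home' + 'work'. The second part is 'work'.

work


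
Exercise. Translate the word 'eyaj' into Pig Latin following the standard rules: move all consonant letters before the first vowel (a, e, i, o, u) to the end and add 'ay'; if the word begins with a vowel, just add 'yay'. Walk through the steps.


'eyaj' starts with a vowel, so add 'yay': 'eyajyay'.

eyajyay


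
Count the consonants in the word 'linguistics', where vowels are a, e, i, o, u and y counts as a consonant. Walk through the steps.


Consonants in 'linguistics': l, n, g, s, t, c, s = 7 consonants.

7


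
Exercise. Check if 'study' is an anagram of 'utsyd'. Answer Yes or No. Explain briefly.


Sorted letters of 'study': 'dstuy'
Sorted letters of 'utsyd': 'dstuy'
They match.

Yes


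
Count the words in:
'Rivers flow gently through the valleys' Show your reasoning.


Split into words: Rivers | flow | gently | through | the | valleys = 6 words.

6


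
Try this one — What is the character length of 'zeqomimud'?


Spell out 'zeqomimud' and number each letter: z(1), e(2), q(3), o(4), m(5), i(6), m(7), u(8), d(9). Total: 9 letters.

9


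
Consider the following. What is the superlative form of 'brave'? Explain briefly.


Apply superlative formation (ends in e: add -st): 'brave' -> 'bravest'.

bravest


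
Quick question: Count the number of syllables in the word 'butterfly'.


Break 'butterfly' into syllables: but-ter-fly -> but | ter | fly = 3 syllables

3 syllables


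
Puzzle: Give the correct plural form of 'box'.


Apply rule: Add -es (sibilant/fricative ending). 'box' becomes 'boxes'.

boxes


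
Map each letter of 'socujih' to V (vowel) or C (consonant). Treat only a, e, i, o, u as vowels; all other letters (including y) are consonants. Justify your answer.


Letter mapping: s = C, o = V, c = C, u = V, j = C, i = V, h = C.

CVCVCVC


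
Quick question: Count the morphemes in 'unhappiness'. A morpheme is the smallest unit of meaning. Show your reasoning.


Decomposition: un- (prefix) + happy (root) + -ness (suffix) = 3 morpheme(s)

3 morphemes


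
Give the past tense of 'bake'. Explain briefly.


Apply rule: Add -d (word ends in -e). 'bake' becomes 'baked'.

baked


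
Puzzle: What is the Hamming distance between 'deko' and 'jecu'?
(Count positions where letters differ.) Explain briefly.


Alignment:
Position 1: 'd' vs 'j' = DIFFER
Position 2: 'e' vs 'e' = match
Position 3: 'k' vs 'c' = DIFFER
Position 4: 'o' vs 'u' = DIFFER
Total differences: 3

3


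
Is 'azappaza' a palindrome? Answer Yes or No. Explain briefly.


Forward: 'azappaza'
Reversed: 'azappaza'
They are identical.

Yes


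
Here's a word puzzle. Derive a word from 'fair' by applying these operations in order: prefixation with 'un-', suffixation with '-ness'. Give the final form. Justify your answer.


Step 1: Add prefix 'un-' to 'fair' = 'unfair'
Step 2: Add suffix '-ness' to 'unfair' = 'unfairness'

unfairness


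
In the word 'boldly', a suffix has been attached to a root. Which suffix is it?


The word 'boldly' = 'bold' (root) + '-ly' (suffix). The suffix is '-ly'.

ly


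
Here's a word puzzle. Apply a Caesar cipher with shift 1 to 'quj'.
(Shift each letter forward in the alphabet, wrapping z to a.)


Shift each letter by 1: q -> r, u -> v, j -> k. Result: 'rvk'.

rvk


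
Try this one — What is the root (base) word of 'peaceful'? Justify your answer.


Remove suffix '-ful' from 'peaceful' to get root 'peace'.

peace


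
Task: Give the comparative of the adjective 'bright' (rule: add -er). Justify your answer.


Apply comparative formation (add -er): 'bright' -> 'brighter'.

brighter


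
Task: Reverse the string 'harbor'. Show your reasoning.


Reverse 'harbor' character by character: 'robrah'.

robrah


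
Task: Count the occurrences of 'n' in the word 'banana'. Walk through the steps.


Letter 'n' in 'banana': found at position(s) 3, 5 = 2 occurrence(s).

2


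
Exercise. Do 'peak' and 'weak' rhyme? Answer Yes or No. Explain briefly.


Rime (stressed vowel + following sounds) of 'peak': -eak = /iːk/
Rime of 'weak': -eak = /iːk/
/iːk/ and /iːk/ are the same ending sound, so the words rhyme.

Yes


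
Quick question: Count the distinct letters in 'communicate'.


Unique letters in 'communicate': {a, c, e, i, m, n, o, t, u} = 9 distinct letters.

9


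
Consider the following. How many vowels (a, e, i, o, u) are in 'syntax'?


Vowels in 'syntax': a = 1 vowels.

1


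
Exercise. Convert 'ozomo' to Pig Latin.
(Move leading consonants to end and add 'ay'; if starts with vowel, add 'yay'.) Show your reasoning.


'ozomo' starts with a vowel, so add 'yay': 'ozomoyay'.

ozomoyay


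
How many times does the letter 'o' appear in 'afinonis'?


Letter 'o' in 'afinonis': found at position(s) 5 = 1 occurrence(s).

1


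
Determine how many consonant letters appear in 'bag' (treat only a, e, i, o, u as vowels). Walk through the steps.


Consonants in 'bag': b, g = 2 consonants.

2


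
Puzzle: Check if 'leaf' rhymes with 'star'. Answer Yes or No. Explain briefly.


Rime (stressed vowel + following sounds) of 'leaf': -eaf = /iːf/
Rime of 'star': -ar = /ɑːr/
/iːf/ and /ɑːr/ are different ending sounds, so the words do not rhyme.

No


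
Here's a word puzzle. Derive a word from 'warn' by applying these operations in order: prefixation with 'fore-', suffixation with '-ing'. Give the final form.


Step 1: Add prefix 'fore-' to 'warn' = 'forewarn'
Step 2: Add suffix '-ing' to 'forewarn' = 'forewarning'

forewarning


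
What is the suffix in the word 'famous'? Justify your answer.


The word 'famous' = 'fame' (root) + '-ous' (suffix). The suffix is '-ous'.

ous


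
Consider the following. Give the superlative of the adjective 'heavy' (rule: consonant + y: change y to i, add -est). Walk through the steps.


Apply superlative formation (consonant + y: change y to i, add -est): 'heavy' -> 'heaviest'.

heaviest


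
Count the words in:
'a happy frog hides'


Split into words: a | happy | frog | hides = 4 words.

4


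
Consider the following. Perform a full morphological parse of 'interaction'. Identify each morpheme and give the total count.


Step 1: Identify prefix: 'inter' (meaning: between)
Step 2: Identify root: 'act'
Step 3: Identify suffix(es): 'ion'
Decomposition: inter- (prefix: between) + act (root) + -ion (suffix: act of)
Total morphemes: 3

3 morphemes (inter- (prefix: between) + act (root) + -ion (suffix: act of))


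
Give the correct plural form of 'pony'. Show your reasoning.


Apply rule: Change -y to -ies (consonant + y). 'pony' becomes 'ponies'.

ponies


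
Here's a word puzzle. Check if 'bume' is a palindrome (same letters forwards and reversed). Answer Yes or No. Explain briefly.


Forward: 'bume'
Reversed: 'emub'
They differ.

No


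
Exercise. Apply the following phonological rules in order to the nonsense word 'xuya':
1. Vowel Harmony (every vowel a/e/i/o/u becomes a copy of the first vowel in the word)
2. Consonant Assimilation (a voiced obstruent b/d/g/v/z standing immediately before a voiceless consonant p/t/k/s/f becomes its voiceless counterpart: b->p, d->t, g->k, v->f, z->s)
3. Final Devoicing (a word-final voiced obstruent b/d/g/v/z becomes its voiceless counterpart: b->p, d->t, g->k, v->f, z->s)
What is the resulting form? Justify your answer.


Starting form: 'xuya'
Rule 1: Vowel Harmony: all vowels become 'u' (matching first vowel). 'xuya' -> 'xuyu'
Rule 2: Consonant Assimilation: no voiced obstruent (b/d/g/v/z) stands immediately before a voiceless consonant (p/t/k/s/f). No change.
Rule 3: Final Devoicing: the word ends in the vowel 'u', not a consonant. No change.
Final form: 'xuyu'

xuyu


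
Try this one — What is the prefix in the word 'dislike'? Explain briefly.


The word 'dislike' = 'dis' (prefix) + 'like' (root). The prefix is 'dis'.

dis


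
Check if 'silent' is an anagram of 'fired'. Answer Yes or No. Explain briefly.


Sorted letters of 'silent': 'eilnst'
Sorted letters of 'fired': 'defir'
They do not match.

No


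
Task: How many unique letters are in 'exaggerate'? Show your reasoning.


Unique letters in 'exaggerate': {a, e, g, r, t, x} = 6 distinct letters.

6


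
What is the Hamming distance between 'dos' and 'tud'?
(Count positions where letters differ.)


Alignment:
Position 1: 'd' vs 't' = DIFFER
Position 2: 'o' vs 'u' = DIFFER
Position 3: 's' vs 'd' = DIFFER
Total differences: 3

3


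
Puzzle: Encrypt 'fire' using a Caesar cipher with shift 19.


Shift each letter by 19: f -> y, i -> b, r -> k, e -> x. Result: 'ybkx'.

ybkx


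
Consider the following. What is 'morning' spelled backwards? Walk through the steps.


Reverse 'morning' character by character: 'gninrom'.

gninrom


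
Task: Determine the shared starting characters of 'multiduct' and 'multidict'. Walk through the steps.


Compare from the start: 6 characters match: 'multid'. Mismatch at position 7: 'u' vs 'i'.

multid


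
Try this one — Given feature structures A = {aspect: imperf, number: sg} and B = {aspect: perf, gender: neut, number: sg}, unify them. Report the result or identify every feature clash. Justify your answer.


Compare features:
aspect: A=imperf vs B=perf -> CLASH
gender: A=_ vs B=neut -> unified: neut
number: A=sg vs B=sg -> unified: sg
Clash detected on feature 'aspect' (imperf vs perf); unification fails.

CLASH on 'aspect' (imperf vs perf)


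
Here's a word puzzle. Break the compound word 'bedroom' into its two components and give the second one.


Split 'bedroom' into 'bed' + 'room'. The second part is 'room'.

room


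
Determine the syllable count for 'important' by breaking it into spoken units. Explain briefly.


Break 'important' into syllables: im-por-tant -> im | por | tant = 3 syllables

3 syllables


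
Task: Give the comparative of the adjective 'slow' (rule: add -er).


Apply comparative formation (add -er): 'slow' -> 'slower'.

slower


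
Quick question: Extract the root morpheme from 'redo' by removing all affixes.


Remove prefix 're' from 'redo' to get root 'do'.

do


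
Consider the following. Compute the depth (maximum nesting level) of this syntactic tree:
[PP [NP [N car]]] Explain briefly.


Count bracket nesting levels:
'[' at pos 0: depth = 1
'[' at pos 4: depth = 2
'[' at pos 8: depth = 3
Maximum depth reached: 3

3


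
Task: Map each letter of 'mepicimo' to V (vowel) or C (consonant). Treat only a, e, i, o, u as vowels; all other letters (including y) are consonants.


Letter mapping: m = C, e = V, p = C, i = V, c = C, i = V, m = C, o = V.

CVCVCVCV


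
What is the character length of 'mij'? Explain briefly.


Spell out 'mij' and number each letter: m(1), i(2), j(3). Total: 3 letters.

3


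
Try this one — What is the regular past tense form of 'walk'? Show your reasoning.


Apply rule: Add -ed. 'walk' becomes 'walked'.

walked


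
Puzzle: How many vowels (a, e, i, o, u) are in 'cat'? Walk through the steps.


Vowels in 'cat': a = 1 vowels.

1


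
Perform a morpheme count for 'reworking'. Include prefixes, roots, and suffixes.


Decomposition: re- (prefix) + work (root) + -ing (suffix) = 3 morpheme(s)

3 morphemes


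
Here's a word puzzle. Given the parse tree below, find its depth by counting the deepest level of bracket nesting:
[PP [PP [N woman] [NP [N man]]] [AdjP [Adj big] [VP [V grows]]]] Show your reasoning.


Count bracket nesting levels:
'[' at pos 0: depth = 1
'[' at pos 4: depth = 2
'[' at pos 8: depth = 3
'[' at pos 18: depth = 3
'[' at pos 22: depth = 4
'[' at pos 32: depth = 2
'[' at pos 38: depth = 3
'[' at pos 48: depth = 3
'[' at pos 52: depth = 4
Maximum depth reached: 4

4


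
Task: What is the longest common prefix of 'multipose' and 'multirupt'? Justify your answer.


Compare from the start: 5 characters match: 'multi'. Mismatch at position 6: 'p' vs 'r'.

multi


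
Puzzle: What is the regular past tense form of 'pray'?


Apply rule: Add -ed. 'pray' becomes 'prayed'.

prayed


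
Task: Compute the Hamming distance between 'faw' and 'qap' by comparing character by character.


Alignment:
Position 1: 'f' vs 'q' = DIFFER
Position 2: 'a' vs 'a' = match
Position 3: 'w' vs 'p' = DIFFER
Total differences: 2

2


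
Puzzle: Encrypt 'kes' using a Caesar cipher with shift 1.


Shift each letter by 1: k -> l, e -> f, s -> t. Result: 'lft'.

lft


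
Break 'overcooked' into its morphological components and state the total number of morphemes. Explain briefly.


Step 1: Identify prefix: 'over' (meaning: excessively)
Step 2: Identify root: 'cook'
Step 3: Identify suffix(es): 'ed'
Decomposition: over- (prefix: excessively) + cook (root) + -ed (suffix: past)
Total morphemes: 3

3 morphemes (over- (prefix: excessively) + cook (root) + -ed (suffix: past))


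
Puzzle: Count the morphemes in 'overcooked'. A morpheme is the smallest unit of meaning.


Decomposition: over- (prefix) + cook (root) + -ed (suffix) = 3 morpheme(s)

3 morphemes


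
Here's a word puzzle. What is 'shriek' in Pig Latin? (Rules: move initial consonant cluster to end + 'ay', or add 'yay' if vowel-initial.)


'shriek': move consonant cluster 'shr' to end and add 'ay': 'iekshray'.

iekshray


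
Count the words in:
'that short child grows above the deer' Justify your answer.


Split into words: that | short | child | grows | above | the | deer = 7 words.

7


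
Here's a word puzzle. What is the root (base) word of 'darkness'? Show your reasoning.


Remove suffix '-ness' from 'darkness' to get root 'dark'.

dark


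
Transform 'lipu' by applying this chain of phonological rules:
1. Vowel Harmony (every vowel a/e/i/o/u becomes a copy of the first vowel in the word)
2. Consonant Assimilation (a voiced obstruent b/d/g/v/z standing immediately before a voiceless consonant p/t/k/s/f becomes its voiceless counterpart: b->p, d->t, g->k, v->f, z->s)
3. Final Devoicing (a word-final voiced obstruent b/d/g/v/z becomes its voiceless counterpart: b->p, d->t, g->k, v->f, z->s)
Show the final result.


Starting form: 'lipu'
Rule 1: Vowel Harmony: all vowels become 'i' (matching first vowel). 'lipu' -> 'lipi'
Rule 2: Consonant Assimilation: no voiced obstruent (b/d/g/v/z) stands immediately before a voiceless consonant (p/t/k/s/f). No change.
Rule 3: Final Devoicing: the word ends in the vowel 'i', not a consonant. No change.
Final form: 'lipi'

lipi


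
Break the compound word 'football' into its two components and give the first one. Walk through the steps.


Split 'football' into 'foot' + 'ball'. The first part is 'foot'.

foot


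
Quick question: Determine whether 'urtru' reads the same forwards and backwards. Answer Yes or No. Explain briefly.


Forward: 'urtru'
Reversed: 'urtru'
They are identical.

Yes


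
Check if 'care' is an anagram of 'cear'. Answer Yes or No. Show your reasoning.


Sorted letters of 'care': 'acer'
Sorted letters of 'cear': 'acer'
They match.

Yes


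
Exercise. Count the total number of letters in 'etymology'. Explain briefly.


Spell out 'etymology' and number each letter: e(1), t(2), y(3), m(4), o(5), l(6), o(7), g(8), y(9). Total: 9 letters.

9


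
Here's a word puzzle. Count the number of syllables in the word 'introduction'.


Break 'introduction' into syllables: in-tro-duc-tion -> in | tro | duc | tion = 4 syllables

4 syllables


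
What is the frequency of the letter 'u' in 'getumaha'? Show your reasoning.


Letter 'u' in 'getumaha': found at position(s) 4 = 1 occurrence(s).

1


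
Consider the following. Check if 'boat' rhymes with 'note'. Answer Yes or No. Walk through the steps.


Rime (stressed vowel + following sounds) of 'boat': -oat = /oʊt/
Rime of 'note': -ote = /oʊt/
/oʊt/ and /oʊt/ are the same ending sound, so the words rhyme.

Yes


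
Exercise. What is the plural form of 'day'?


Apply rule: Add -s. 'day' becomes 'days'.

days


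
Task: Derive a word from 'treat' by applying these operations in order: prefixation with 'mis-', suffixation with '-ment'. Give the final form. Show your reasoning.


Step 1: Add prefix 'mis-' to 'treat' = 'mistreat'
Step 2: Add suffix '-ment' to 'mistreat' = 'mistreatment'

mistreatment


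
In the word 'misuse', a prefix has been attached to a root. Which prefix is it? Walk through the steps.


The word 'misuse' = 'mis' (prefix) + 'use' (root). The prefix is 'mis'.

mis


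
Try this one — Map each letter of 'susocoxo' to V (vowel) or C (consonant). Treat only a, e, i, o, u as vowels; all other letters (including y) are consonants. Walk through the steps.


Letter mapping: s = C, u = V, s = C, o = V, c = C, o = V, x = C, o = V.

CVCVCVCV


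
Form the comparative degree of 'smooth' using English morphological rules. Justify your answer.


Apply comparative formation (add -er): 'smooth' -> 'smoother'.

smoother


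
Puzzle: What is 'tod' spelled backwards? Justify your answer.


Reverse 'tod' character by character: 'dot'.

dot


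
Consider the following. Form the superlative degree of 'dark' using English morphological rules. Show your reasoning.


Apply superlative formation (add -est): 'dark' -> 'darkest'.

darkest


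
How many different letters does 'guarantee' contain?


Unique letters in 'guarantee': {a, e, g, n, r, t, u} = 7 distinct letters.

7


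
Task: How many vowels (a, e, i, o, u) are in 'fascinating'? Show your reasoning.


Vowels in 'fascinating': a, i, a, i = 4 vowels.

4


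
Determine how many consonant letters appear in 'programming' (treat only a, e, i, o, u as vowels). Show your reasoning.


Consonants in 'programming': p, r, g, r, m, m, n, g = 8 consonants.

8


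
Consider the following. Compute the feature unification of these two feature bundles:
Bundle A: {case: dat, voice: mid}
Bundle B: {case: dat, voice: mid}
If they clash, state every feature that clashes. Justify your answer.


Compare features:
case: A=dat vs B=dat -> unified: dat
voice: A=mid vs B=mid -> unified: mid
No clashes found.

Unified: {case: dat, voice: mid}


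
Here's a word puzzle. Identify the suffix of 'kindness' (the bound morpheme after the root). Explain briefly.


The word 'kindness' = 'kind' (root) + '-ness' (suffix). The suffix is '-ness'.

ness


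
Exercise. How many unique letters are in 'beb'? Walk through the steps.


Unique letters in 'beb': {b, e} = 2 distinct letters.

2


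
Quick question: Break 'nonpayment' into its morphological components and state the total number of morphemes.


Step 1: Identify prefix: 'non' (meaning: not)
Step 2: Identify root: 'pay'
Step 3: Identify suffix(es): 'ment'
Decomposition: non- (prefix: not) + pay (root) + -ment (suffix: action/result)
Total morphemes: 3

3 morphemes (non- (prefix: not) + pay (root) + -ment (suffix: action/result))


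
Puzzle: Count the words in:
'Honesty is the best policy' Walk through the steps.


Split into words: Honesty | is | the | best | policy = 5 words.

5


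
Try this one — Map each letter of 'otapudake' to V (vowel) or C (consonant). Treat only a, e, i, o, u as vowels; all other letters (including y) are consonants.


Letter mapping: o = V, t = C, a = V, p = C, u = V, d = C, a = V, k = C, e = V.

VCVCVCVCV


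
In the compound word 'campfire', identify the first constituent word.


Split 'campfire' into 'camp' + 'fire'. The first part is 'camp'.

camp


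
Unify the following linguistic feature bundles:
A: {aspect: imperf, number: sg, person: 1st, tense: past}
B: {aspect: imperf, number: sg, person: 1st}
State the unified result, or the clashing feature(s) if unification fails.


Compare features:
aspect: A=imperf vs B=imperf -> unified: imperf
number: A=sg vs B=sg -> unified: sg
person: A=1st vs B=1st -> unified: 1st
tense: A=past vs B=_ -> unified: past
No clashes found.

Unified: {aspect: imperf, number: sg, person: 1st, tense: past}


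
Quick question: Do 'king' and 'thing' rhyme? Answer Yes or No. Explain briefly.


Rime (stressed vowel + following sounds) of 'king': -ing = /ɪŋ/
Rime of 'thing': -ing = /ɪŋ/
/ɪŋ/ and /ɪŋ/ are the same ending sound, so the words rhyme.

Yes


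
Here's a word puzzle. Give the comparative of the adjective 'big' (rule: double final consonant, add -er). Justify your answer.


Apply comparative formation (double final consonant, add -er): 'big' -> 'bigger'.

bigger


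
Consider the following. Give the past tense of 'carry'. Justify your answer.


Apply rule: Change -y to -ied. 'carry' becomes 'carried'.

carried


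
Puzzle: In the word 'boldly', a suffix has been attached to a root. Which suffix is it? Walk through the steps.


The word 'boldly' = 'bold' (root) + '-ly' (suffix). The suffix is '-ly'.

ly


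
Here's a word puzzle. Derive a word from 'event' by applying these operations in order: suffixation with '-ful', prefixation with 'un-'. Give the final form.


Step 1: Add suffix '-ful' to 'event' = 'eventful'
Step 2: Add prefix 'un-' to 'eventful' = 'uneventful'

uneventful


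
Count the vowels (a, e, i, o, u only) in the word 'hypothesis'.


Vowels in 'hypothesis': o, e, i = 3 vowels.

3


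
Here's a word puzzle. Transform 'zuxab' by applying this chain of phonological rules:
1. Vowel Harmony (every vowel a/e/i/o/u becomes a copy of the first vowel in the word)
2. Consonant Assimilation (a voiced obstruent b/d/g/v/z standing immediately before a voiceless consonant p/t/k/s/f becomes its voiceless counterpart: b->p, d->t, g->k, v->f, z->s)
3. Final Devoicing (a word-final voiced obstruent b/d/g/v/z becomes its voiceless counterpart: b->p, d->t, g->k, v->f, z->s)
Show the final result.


Starting form: 'zuxab'
Rule 1: Vowel Harmony: all vowels become 'u' (matching first vowel). 'zuxab' -> 'zuxub'
Rule 2: Consonant Assimilation: no voiced obstruent (b/d/g/v/z) stands immediately before a voiceless consonant (p/t/k/s/f). No change.
Rule 3: Final Devoicing: word-final voiced obstruent 'b' becomes voiceless 'p'. 'zuxub' -> 'zuxup'
Final form: 'zuxup'

zuxup


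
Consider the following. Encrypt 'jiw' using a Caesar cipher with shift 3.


Shift each letter by 3: j -> m, i -> l, w -> z. Result: 'mlz'.

mlz


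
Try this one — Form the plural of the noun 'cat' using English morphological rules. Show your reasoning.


Apply rule: Add -s. 'cat' becomes 'cats'.

cats


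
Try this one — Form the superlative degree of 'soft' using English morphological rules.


Apply superlative formation (add -est): 'soft' -> 'softest'.

softest


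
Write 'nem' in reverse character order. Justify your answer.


Reverse 'nem' character by character: 'men'.

men


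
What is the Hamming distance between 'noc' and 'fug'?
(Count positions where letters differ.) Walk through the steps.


Alignment:
Position 1: 'n' vs 'f' = DIFFER
Position 2: 'o' vs 'u' = DIFFER
Position 3: 'c' vs 'g' = DIFFER
Total differences: 3

3


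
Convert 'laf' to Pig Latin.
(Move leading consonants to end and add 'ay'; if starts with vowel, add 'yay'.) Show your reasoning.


'laf': move consonant cluster 'l' to end and add 'ay': 'aflay'.

aflay


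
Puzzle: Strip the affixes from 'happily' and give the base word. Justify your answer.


Remove suffix '-ly' from 'happily' to get root 'happy'.

happy


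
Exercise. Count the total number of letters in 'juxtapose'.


Spell out 'juxtapose' and number each letter: j(1), u(2), x(3), t(4), a(5), p(6), o(7), s(8), e(9). Total: 9 letters.

9


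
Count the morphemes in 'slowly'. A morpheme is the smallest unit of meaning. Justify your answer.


Decomposition: slow (root) + -ly (suffix) = 2 morpheme(s)

2 morphemes


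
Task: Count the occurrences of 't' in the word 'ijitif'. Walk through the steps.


Letter 't' in 'ijitif': found at position(s) 4 = 1 occurrence(s).

1


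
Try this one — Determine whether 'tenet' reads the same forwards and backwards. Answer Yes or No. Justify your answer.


Forward: 'tenet'
Reversed: 'tenet'
They are identical.

Yes


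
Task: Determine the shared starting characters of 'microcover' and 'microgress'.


Compare from the start: 5 characters match: 'micro'. Mismatch at position 6: 'c' vs 'g'.

micro


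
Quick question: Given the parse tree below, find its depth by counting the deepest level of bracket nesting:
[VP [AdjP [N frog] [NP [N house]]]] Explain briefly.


Count bracket nesting levels:
'[' at pos 0: depth = 1
'[' at pos 4: depth = 2
'[' at pos 10: depth = 3
'[' at pos 19: depth = 3
'[' at pos 23: depth = 4
Maximum depth reached: 4

4


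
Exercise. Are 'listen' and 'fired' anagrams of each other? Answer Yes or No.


Sorted letters of 'listen': 'eilnst'
Sorted letters of 'fired': 'defir'
They do not match.

No


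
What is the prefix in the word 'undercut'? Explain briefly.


The word 'undercut' = 'under' (prefix) + 'cut' (root). The prefix is 'under'.

under


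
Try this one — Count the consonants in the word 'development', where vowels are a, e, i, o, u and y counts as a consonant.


Consonants in 'development': d, v, l, p, m, n, t = 7 consonants.

7


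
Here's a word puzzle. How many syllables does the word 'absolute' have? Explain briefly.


Break 'absolute' into syllables: ab-so-lute -> ab | so | lute = 3 syllables

3 syllables
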